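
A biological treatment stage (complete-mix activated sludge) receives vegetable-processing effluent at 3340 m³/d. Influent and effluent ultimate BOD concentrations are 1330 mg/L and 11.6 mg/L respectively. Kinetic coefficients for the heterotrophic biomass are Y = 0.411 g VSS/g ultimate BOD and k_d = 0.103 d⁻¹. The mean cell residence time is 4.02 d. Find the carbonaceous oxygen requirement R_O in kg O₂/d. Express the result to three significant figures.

R_O ≈ 2590 kg O₂/d

Observed yield with endogenous decay: Y_obs = Y / (1 + k_d·θ_c) = 0.411 / (1 + 0.103 × 4.02) = 0.411 / 1.414 = 0.2907 g VSS/g ultimate BOD.
ΔS = 1330 − 11.6 = 1318 mg/L, so the substrate removal rate is 3340 × 1318/1000 = 4403 kg ultimate BOD/d.
P_X = Y_obs·Q·(S₀ − S) = 0.2907 × 4403 = 1280 kg VSS/d.
R_O = Q·ΔS − 1.42 P_X = 4403 − 1817 = 2586 kg O₂/d.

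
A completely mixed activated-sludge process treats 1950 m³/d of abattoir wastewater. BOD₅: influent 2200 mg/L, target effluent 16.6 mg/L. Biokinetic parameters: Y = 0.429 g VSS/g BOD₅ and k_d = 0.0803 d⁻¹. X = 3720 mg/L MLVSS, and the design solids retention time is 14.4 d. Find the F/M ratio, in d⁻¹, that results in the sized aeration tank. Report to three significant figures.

Steady-state biomass mass balance: V·X·(1 + k_d·θ_c) = Y·Q·(S₀ − S)·θ_c, so V = 0.429 × 1950 × (2200 − 16.6) × 14.4 / [3720 × (1 + 0.0803 × 14.4)] = 2.63×10^7 / 8022 = 3279 m³.
F/M = Q·S₀ / (V·X) = 1950 × 2200 / (3279 × 3720) = 0.3517 g BOD₅·(g VSS·d)⁻¹.

F/M ≈ 0.352 d⁻¹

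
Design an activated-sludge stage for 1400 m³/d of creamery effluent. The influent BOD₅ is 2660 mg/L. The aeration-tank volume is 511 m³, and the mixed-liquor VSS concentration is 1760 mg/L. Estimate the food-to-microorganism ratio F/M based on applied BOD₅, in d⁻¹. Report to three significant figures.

F/M = Q·S₀ / (V·X) = 1400 × 2660 / (511.0 × 1760) = 4.141 g BOD₅·(g VSS·d)⁻¹.

F/M ≈ 4.14 d⁻¹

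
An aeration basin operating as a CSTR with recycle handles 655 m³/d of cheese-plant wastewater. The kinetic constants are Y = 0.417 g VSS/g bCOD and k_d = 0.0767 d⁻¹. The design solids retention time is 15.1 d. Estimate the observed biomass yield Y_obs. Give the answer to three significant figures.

Y_obs = Y / (1 + k_d θ_c) = 0.417 / (1 + 0.0767 × 15.1) = 0.417 / 2.158 = 0.1932.

Y_obs ≈ 0.193 g VSS/g bCOD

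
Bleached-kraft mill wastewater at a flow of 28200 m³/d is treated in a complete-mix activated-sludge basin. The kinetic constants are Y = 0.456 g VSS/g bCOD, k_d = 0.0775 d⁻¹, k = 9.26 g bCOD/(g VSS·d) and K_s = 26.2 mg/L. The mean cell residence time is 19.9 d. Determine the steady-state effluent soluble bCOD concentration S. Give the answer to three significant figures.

For a completely mixed reactor with recycle the Lawrence–McCarty relation gives S = K_s·(1 + k_d·θ_c) / [θ_c·(Y·k − k_d) − 1] = 26.2 × (1 + 0.0775 × 19.9) / [19.9 × (0.456 × 9.26 − 0.0775) − 1] = 66.61 / 81.49 = 0.8174 mg/L.

S ≈ 0.817 mg/L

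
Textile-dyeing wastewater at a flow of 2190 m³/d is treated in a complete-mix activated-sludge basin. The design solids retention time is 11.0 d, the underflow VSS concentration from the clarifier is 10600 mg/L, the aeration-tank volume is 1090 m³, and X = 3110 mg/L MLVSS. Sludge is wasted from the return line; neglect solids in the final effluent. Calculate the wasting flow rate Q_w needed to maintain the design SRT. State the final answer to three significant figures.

Q_w ≈ 29.1 m³/d

Wasting from the return line (neglecting effluent solids): Q_w = V·X / (θ_c·X_r) = 1090 × 3110 / (11.0 × 10600) = 29.07 m³/d.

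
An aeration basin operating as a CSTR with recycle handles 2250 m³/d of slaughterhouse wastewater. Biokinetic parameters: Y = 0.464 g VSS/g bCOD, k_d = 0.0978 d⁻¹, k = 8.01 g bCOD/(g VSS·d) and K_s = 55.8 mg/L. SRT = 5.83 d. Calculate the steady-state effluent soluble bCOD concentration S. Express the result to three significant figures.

S ≈ 4.36 mg/L

Effluent substrate depends only on kinetics and SRT: S = K_s(1 + k_d θ_c) / [θ_c(Yk − k_d) − 1] = 55.8 × (1 + 0.0978 × 5.83) / [5.83 × (0.464 × 8.01 − 0.0978) − 1] = 87.62 / 20.10 = 4.359 mg/L.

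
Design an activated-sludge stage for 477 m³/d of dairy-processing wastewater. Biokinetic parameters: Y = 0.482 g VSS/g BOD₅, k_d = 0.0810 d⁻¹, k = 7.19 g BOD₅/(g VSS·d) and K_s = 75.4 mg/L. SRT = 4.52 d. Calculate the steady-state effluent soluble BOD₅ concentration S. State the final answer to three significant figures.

For a completely mixed reactor with recycle the Lawrence–McCarty relation gives S = K_s·(1 + k_d·θ_c) / [θ_c·(Y·k − k_d) − 1] = 75.4 × (1 + 0.0810 × 4.52) / [4.52 × (0.482 × 7.19 − 0.0810) − 1] = 103.0 / 14.30 = 7.204 mg/L.

S ≈ 7.20 mg/L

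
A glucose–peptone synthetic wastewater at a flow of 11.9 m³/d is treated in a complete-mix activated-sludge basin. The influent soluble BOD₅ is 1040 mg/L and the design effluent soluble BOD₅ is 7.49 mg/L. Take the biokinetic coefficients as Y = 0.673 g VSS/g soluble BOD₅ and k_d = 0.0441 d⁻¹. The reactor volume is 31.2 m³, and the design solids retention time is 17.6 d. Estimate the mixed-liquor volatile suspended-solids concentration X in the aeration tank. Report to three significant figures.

X ≈ 2630 mg/L

Solving the biomass balance for X: X = Y Q (S₀−S) θ_c / [V (1+k_d θ_c)] = 0.673 × 11.9 × (1040 − 7.49) × 17.6 / [31.2 × (1 + 0.0441 × 17.6)] = 2626 mg/L.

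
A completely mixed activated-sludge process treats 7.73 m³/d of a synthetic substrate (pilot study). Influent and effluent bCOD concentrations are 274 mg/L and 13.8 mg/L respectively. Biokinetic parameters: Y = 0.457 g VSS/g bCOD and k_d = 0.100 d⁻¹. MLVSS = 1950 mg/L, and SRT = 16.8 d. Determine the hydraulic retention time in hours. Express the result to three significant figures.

τ ≈ 9.17 h

Steady-state biomass mass balance: V·X·(1 + k_d·θ_c) = Y·Q·(S₀ − S)·θ_c, so V = 0.457 × 7.73 × (274 − 13.8) × 16.8 / [1950 × (1 + 0.100 × 16.8)] = 1.54×10^4 / 5226 = 2.955 m³.
HRT = V/Q = 2.955 m³ / 7.73 m³·d⁻¹ = 0.3823 d × 24 = 9.174 h.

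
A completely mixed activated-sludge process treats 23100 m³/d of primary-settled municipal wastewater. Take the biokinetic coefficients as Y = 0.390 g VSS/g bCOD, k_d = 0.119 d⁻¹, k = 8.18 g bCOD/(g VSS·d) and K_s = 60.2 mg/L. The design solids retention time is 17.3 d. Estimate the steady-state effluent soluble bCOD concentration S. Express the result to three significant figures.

Effluent substrate depends only on kinetics and SRT: S = K_s(1 + k_d θ_c) / [θ_c(Yk − k_d) − 1] = 60.2 × (1 + 0.119 × 17.3) / [17.3 × (0.390 × 8.18 − 0.119) − 1] = 184.1 / 52.13 = 3.532 mg/L.

S ≈ 3.53 mg/L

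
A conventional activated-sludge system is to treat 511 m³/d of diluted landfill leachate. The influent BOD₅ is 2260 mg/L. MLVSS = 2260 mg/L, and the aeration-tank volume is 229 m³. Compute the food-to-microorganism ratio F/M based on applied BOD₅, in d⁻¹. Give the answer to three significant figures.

F/M ≈ 2.23 d⁻¹

F/M = applied load / biomass = Q·S₀/(V·X) = 511 × 2260 / (229.0 × 2260) = 2.231 d⁻¹.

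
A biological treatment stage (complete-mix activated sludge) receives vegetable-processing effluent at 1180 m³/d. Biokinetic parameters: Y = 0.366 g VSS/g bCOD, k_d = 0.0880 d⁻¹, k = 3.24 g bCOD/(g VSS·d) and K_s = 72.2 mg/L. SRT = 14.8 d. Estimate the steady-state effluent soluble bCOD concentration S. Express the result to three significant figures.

Effluent substrate depends only on kinetics and SRT: S = K_s(1 + k_d θ_c) / [θ_c(Yk − k_d) − 1] = 72.2 × (1 + 0.0880 × 14.8) / [14.8 × (0.366 × 3.24 − 0.0880) − 1] = 166.2 / 15.25 = 10.90 mg/L.

S ≈ 10.9 mg/L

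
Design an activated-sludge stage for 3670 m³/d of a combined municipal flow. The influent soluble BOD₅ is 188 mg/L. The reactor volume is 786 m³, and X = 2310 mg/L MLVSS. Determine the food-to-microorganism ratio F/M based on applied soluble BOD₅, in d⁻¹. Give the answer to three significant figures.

F/M ≈ 0.380 d⁻¹

F/M = Q·S₀ / (V·X) = 3670 × 188 / (786.0 × 2310) = 0.3800 g soluble BOD₅·(g VSS·d)⁻¹.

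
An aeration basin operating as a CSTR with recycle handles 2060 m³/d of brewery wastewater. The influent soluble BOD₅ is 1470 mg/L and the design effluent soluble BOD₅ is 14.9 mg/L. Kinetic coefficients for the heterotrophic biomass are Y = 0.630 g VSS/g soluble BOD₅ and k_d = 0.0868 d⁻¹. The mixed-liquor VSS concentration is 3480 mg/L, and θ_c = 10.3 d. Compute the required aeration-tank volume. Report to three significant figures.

Steady-state biomass mass balance: V·X·(1 + k_d·θ_c) = Y·Q·(S₀ − S)·θ_c, so V = 0.630 × 2060 × (1470 − 14.9) × 10.3 / [3480 × (1 + 0.0868 × 10.3)] = 1.95×10^7 / 6591 = 2951 m³.

V ≈ 2950 m³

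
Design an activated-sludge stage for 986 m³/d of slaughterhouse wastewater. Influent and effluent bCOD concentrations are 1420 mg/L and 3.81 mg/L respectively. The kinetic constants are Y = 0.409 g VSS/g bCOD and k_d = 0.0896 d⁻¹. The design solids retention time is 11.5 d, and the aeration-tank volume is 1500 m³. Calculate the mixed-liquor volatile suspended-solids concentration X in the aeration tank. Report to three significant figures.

Solving the biomass balance for X: X = Y Q (S₀−S) θ_c / [V (1+k_d θ_c)] = 0.409 × 986 × (1420 − 3.81) × 11.5 / [1500 × (1 + 0.0896 × 11.5)] = 2156 mg/L.

X ≈ 2160 mg/L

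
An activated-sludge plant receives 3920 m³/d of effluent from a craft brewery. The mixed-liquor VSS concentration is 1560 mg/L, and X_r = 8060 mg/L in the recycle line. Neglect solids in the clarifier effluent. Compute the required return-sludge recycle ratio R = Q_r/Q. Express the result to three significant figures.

Mass balance around the secondary clarifier (neglecting effluent solids): R = X / (X_r − X) = 1560 / (8060 − 1560) = 0.2400.

R ≈ 0.240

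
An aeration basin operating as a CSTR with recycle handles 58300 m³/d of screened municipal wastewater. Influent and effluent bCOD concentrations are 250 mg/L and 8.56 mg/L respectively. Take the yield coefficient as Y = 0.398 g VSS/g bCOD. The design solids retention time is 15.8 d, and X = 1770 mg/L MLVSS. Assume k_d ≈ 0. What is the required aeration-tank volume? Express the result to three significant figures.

Biomass mass balance (decay neglected): V·X = Y·Q·(S₀ − S)·θ_c, so V = 0.398 × 58300 × (250 − 8.56) × 15.8 / 1770 = 50009 m³.

V ≈ 50000 m³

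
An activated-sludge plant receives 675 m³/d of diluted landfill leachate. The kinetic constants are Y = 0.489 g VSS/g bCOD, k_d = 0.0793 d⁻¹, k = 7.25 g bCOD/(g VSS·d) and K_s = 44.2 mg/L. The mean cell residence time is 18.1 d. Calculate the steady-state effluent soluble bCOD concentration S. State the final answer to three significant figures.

S ≈ 1.74 mg/L

For a completely mixed reactor with recycle the Lawrence–McCarty relation gives S = K_s·(1 + k_d·θ_c) / [θ_c·(Y·k − k_d) − 1] = 44.2 × (1 + 0.0793 × 18.1) / [18.1 × (0.489 × 7.25 − 0.0793) − 1] = 107.6 / 61.73 = 1.744 mg/L.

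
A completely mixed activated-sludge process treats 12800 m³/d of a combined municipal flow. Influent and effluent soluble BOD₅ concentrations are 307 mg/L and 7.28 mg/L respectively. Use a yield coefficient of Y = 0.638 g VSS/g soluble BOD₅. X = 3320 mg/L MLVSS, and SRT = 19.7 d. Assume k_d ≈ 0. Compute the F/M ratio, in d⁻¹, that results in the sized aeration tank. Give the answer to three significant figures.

With k_d = 0 the design equation reduces to V = Y Q (S₀−S) θ_c / X = 0.638 × 12800 × (307 − 7.28) × 19.7 / 3320 = 14524 m³.
Food-to-microorganism ratio F/M = Q S₀ / (V X) = 12800 × 307 / (14524 × 3320) = 0.08150 d⁻¹.

F/M ≈ 0.0815 d⁻¹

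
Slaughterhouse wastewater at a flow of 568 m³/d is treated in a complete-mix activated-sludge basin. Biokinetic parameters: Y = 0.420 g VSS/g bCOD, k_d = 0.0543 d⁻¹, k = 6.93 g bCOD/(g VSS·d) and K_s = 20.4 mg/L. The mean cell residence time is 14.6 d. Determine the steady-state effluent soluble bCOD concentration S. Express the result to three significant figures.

From the Monod/SRT balance for a CMAS, S = K_s·(1+k_d θ_c)/[θ_c·(Y k − k_d) − 1] = 20.4 × (1 + 0.0543 × 14.6) / [14.6 × (0.420 × 6.93 − 0.0543) − 1] = 36.57 / 40.70 = 0.8985 mg/L.

S ≈ 0.899 mg/L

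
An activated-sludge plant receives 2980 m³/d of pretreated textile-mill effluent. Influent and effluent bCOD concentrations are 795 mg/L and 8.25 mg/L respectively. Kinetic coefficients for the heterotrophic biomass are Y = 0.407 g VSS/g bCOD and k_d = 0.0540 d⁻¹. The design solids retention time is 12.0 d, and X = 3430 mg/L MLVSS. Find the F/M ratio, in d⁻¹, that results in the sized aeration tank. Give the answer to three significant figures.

F/M ≈ 0.341 d⁻¹

Steady-state biomass mass balance: V·X·(1 + k_d·θ_c) = Y·Q·(S₀ − S)·θ_c, so V = 0.407 × 2980 × (795 − 8.25) × 12.0 / [3430 × (1 + 0.0540 × 12.0)] = 1.15×10^7 / 5653 = 2026 m³.
Food-to-microorganism ratio F/M = Q S₀ / (V X) = 2980 × 795 / (2026 × 3430) = 0.3410 d⁻¹.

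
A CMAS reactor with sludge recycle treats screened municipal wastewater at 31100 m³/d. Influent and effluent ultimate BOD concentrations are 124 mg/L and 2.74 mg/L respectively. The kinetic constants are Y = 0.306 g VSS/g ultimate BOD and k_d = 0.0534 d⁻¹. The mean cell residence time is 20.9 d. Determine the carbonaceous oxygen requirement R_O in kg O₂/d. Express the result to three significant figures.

Observed yield with endogenous decay: Y_obs = Y / (1 + k_d·θ_c) = 0.306 / (1 + 0.0534 × 20.9) = 0.306 / 2.116 = 0.1446 g VSS/g ultimate BOD.
Substrate removed = Q·(S₀ − S) = 31100 m³/d × (124 − 2.74) g/m³ = 3.77×10^6 g/d = 3771 kg/d.
Biomass synthesised: P_X = Y_obs × 3771 = 545.3 kg VSS/d.
R_O = Q·ΔS − 1.42 P_X = 3771 − 774.4 = 2997 kg O₂/d.

R_O ≈ 3000 kg O₂/d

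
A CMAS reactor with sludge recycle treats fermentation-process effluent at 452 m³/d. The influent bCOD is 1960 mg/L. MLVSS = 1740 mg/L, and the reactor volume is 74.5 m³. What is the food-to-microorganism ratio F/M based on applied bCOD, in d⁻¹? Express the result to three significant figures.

F/M ≈ 6.83 d⁻¹

F/M = Q·S₀ / (V·X) = 452 × 1960 / (74.50 × 1740) = 6.834 g bCOD·(g VSS·d)⁻¹.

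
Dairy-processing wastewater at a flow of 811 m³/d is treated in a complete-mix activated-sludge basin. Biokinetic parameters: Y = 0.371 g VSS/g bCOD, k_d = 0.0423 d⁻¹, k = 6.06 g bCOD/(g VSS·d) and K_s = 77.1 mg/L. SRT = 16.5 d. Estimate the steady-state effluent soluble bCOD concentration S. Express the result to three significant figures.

S ≈ 3.70 mg/L

For a completely mixed reactor with recycle the Lawrence–McCarty relation gives S = K_s·(1 + k_d·θ_c) / [θ_c·(Y·k − k_d) − 1] = 77.1 × (1 + 0.0423 × 16.5) / [16.5 × (0.371 × 6.06 − 0.0423) − 1] = 130.9 / 35.40 = 3.698 mg/L.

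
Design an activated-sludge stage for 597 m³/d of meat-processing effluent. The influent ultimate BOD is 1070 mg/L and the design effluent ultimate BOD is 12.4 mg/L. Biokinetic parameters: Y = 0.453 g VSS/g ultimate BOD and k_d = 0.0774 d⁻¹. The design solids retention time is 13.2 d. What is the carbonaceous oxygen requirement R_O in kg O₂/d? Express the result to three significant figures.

R_O ≈ 430 kg O₂/d

Correct the yield for decay: Y_obs = Y/(1 + k_d θ_c) = 0.453 / (1 + 0.0774 × 13.2) = 0.453 / 2.022 = 0.2241.
Q·(S₀ − S) = 597 × (1070 − 12.4) × 10⁻³ = 631.4 kg/d removed.
Net sludge production P_X = 0.2241 × 631.4 = 141.5 kg VSS/d.
R_O = Q·(S₀ − S) − 1.42·P_X = 631.4 − 1.42 × 141.5 = 430.5 kg O₂/d.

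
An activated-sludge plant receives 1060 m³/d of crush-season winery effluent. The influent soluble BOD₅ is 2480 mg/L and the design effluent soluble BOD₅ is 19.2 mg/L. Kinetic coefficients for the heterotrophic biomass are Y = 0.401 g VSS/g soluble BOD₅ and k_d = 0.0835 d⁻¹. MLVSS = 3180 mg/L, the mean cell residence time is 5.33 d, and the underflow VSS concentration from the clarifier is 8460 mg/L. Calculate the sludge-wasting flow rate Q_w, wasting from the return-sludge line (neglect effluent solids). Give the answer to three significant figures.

Rearranging the biomass balance for a CMAS with decay, V = Y·Q·ΔS·θ_c / [X·(1+k_d θ_c)] = 0.401 × 1060 × (2480 − 19.2) × 5.33 / [3180 × (1 + 0.0835 × 5.33)] = 5.58×10^6 / 4595 = 1213 m³.
Wasting from the return line (neglecting effluent solids): Q_w = V·X / (θ_c·X_r) = 1213 × 3180 / (5.33 × 8460) = 85.56 m³/d.

Q_w ≈ 85.6 m³/d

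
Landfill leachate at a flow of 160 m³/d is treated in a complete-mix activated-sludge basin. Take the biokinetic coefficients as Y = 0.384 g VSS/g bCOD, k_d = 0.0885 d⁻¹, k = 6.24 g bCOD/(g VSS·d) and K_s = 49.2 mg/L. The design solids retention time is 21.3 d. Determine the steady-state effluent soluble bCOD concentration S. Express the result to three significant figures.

For a completely mixed reactor with recycle the Lawrence–McCarty relation gives S = K_s·(1 + k_d·θ_c) / [θ_c·(Y·k − k_d) − 1] = 49.2 × (1 + 0.0885 × 21.3) / [21.3 × (0.384 × 6.24 − 0.0885) − 1] = 141.9 / 48.15 = 2.948 mg/L.

S ≈ 2.95 mg/L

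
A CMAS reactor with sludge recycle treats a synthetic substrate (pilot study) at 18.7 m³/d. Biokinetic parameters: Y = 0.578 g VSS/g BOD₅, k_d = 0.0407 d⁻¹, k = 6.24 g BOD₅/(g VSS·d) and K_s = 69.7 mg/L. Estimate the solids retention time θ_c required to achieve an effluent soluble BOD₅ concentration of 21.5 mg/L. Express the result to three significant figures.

θ_c ≈ 1.24 d

From 1/θ_c = Y·k·S/(K_s + S) − k_d: Y·k·S/(K_s+S) = 0.578 × 6.24 × 21.5 / (69.7 + 21.5) = 0.8503 d⁻¹.
θ_c = 1/(μ − k_d) = 1/(0.8503 − 0.0407) = 1/0.8096 = 1.235 d.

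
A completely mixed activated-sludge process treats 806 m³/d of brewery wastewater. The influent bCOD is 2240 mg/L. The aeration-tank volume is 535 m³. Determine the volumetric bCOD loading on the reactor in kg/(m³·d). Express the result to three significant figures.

L_v ≈ 3.37 kg bCOD/(m³·d)

Volumetric loading L_v = Q·S₀ / V = 806 × 2240 g/m³ / 535.0 m³ = 3375 g/(m³·d) = 3.375 kg bCOD/(m³·d).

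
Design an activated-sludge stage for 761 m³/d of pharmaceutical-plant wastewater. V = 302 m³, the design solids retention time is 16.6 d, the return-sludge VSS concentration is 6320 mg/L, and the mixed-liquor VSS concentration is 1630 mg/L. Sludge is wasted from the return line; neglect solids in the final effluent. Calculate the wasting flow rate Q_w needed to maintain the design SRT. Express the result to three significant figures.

Q_w ≈ 4.69 m³/d

θ_c = V·X/(Q_w·X_r) when wasting from the recycle, so Q_w = V·X/(θ_c·X_r) = 302.0 × 1630 / (16.6 × 6320) = 4.692 m³/d.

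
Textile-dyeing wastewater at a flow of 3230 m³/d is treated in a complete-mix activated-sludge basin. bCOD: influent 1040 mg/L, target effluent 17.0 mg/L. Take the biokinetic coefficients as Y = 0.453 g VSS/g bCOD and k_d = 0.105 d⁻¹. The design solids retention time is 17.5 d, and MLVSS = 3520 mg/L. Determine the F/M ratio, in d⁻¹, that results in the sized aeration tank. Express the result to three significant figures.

Steady-state biomass mass balance: V·X·(1 + k_d·θ_c) = Y·Q·(S₀ − S)·θ_c, so V = 0.453 × 3230 × (1040 − 17.0) × 17.5 / [3520 × (1 + 0.105 × 17.5)] = 2.62×10^7 / 9988 = 2623 m³.
F/M = Q·S₀ / (V·X) = 3230 × 1040 / (2623 × 3520) = 0.3639 g bCOD·(g VSS·d)⁻¹.

F/M ≈ 0.364 d⁻¹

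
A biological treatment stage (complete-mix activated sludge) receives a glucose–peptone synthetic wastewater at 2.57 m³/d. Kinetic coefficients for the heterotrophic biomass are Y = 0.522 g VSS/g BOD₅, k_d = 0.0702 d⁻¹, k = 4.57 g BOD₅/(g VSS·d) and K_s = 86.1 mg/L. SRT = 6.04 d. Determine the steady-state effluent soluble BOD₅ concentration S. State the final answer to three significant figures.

From the Monod/SRT balance for a CMAS, S = K_s·(1+k_d θ_c)/[θ_c·(Y k − k_d) − 1] = 86.1 × (1 + 0.0702 × 6.04) / [6.04 × (0.522 × 4.57 − 0.0702) − 1] = 122.6 / 12.98 = 9.442 mg/L.

S ≈ 9.44 mg/L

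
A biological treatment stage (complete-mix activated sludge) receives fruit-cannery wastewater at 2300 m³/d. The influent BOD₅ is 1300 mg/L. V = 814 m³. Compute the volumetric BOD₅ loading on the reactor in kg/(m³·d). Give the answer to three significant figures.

L_v ≈ 3.67 kg BOD₅/(m³·d)

L_v = Q S₀ / V = 2300 × 1300 × 10⁻³ / 814.0 = 3.673 kg/(m³·d).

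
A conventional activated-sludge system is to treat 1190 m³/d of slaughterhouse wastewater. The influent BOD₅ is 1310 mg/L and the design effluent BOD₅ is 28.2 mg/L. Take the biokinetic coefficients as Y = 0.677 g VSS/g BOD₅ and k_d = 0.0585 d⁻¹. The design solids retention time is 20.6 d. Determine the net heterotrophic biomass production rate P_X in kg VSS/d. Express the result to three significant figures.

Y_obs = Y / (1 + k_d θ_c) = 0.677 / (1 + 0.0585 × 20.6) = 0.677 / 2.205 = 0.3070.
Mass of BOD₅ removed per day: Q(S₀ − S) = 1190 × 1282 g/m³ = 1525 kg/d.
P_X = Y_obs · Q(S₀ − S) = 0.3070 × 1525 = 468.3 kg VSS/d.

P_X ≈ 468 kg VSS/d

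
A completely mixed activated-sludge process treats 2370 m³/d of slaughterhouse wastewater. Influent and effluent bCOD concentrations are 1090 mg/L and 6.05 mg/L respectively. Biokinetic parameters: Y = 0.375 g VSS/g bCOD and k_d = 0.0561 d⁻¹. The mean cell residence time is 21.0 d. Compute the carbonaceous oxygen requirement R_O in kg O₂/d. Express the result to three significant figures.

Correct the yield for decay: Y_obs = Y/(1 + k_d θ_c) = 0.375 / (1 + 0.0561 × 21.0) = 0.375 / 2.178 = 0.1722.
Q·(S₀ − S) = 2370 × (1090 − 6.05) × 10⁻³ = 2569 kg/d removed.
Biomass synthesised: P_X = Y_obs × 2569 = 442.3 kg VSS/d.
Carbonaceous O₂ demand = substrate oxidised − cell-mass equivalent = 2569 − 1.42 × 442.3 = 1941 kg O₂/d.

R_O ≈ 1940 kg O₂/d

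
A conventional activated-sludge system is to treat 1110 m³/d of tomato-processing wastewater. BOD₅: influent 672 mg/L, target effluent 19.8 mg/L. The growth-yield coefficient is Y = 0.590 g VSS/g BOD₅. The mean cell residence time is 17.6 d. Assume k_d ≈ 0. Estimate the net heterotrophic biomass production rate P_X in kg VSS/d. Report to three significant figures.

P_X ≈ 427 kg VSS/d

With endogenous decay neglected, the observed yield equals the true yield: Y_obs = Y = 0.590 g VSS/g BOD₅.
Q·(S₀ − S) = 1110 × (672 − 19.8) × 10⁻³ = 723.9 kg/d removed.
Biomass produced: P_X = Y_obs·Q·ΔS = 0.5900 × 723.9 ≈ 427.1 kg VSS/d.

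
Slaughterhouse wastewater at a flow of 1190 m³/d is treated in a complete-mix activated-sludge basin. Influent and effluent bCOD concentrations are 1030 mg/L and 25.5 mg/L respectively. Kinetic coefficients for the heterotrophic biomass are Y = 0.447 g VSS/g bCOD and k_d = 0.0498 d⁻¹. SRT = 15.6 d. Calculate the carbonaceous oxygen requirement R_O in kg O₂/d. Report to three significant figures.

R_O ≈ 768 kg O₂/d

Correct the yield for decay: Y_obs = Y/(1 + k_d θ_c) = 0.447 / (1 + 0.0498 × 15.6) = 0.447 / 1.777 = 0.2516.
Substrate removed = Q·(S₀ − S) = 1190 m³/d × (1030 − 25.5) g/m³ = 1.2×10^6 g/d = 1195 kg/d.
Biomass synthesised: P_X = Y_obs × 1195 = 300.7 kg VSS/d.
R_O = Q·ΔS − 1.42 P_X = 1195 − 427.0 = 768.3 kg O₂/d.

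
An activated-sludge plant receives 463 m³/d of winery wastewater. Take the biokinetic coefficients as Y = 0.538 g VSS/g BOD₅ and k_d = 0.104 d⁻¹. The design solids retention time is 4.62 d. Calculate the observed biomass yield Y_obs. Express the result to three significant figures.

The observed yield is Y_obs = Y/(1 + k_d·θ_c) = 0.538 / (1 + 0.104 × 4.62) = 0.538 / 1.480 = 0.3634 g VSS per g BOD₅ removed.

Y_obs ≈ 0.363 g VSS/g BOD₅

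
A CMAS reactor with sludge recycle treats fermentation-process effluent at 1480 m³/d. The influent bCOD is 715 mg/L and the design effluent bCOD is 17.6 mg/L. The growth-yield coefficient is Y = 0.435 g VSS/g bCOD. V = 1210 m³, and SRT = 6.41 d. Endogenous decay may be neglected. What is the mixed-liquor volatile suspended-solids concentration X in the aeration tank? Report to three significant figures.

X = Y·Q·ΔS·θ_c / V = 0.435 × 1480 × (715 − 17.6) × 6.41 / 1210 = 2379 mg/L.

X ≈ 2380 mg/L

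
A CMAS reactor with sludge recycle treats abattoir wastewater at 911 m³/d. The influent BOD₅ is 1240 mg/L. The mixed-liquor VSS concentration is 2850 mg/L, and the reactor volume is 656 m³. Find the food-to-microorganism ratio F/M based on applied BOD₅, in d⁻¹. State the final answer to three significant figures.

F/M ≈ 0.604 d⁻¹

F/M = Q·S₀ / (V·X) = 911 × 1240 / (656.0 × 2850) = 0.6042 g BOD₅·(g VSS·d)⁻¹.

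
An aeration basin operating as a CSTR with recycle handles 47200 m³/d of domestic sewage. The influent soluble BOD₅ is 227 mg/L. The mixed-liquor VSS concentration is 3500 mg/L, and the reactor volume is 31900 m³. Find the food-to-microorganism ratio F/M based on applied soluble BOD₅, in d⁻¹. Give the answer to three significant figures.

F/M ≈ 0.0960 d⁻¹

F/M = applied load / biomass = Q·S₀/(V·X) = 47200 × 227 / (31900 × 3500) = 0.09596 d⁻¹.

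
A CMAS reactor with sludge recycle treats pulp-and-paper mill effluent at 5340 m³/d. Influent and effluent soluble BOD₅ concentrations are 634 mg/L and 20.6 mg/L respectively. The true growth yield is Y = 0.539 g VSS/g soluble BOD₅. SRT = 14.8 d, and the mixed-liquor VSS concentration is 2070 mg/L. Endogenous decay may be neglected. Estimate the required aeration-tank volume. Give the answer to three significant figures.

V ≈ 12600 m³

With k_d = 0 the design equation reduces to V = Y Q (S₀−S) θ_c / X = 0.539 × 5340 × (634 − 20.6) × 14.8 / 2070 = 12623 m³.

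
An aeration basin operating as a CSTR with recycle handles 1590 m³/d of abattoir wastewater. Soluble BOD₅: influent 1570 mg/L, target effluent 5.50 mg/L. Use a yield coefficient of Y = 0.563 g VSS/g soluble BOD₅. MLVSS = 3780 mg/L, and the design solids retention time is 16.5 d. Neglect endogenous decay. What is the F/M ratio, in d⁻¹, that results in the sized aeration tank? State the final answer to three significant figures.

With k_d = 0 the design equation reduces to V = Y Q (S₀−S) θ_c / X = 0.563 × 1590 × (1570 − 5.50) × 16.5 / 3780 = 6113 m³.
F/M = applied load / biomass = Q·S₀/(V·X) = 1590 × 1570 / (6113 × 3780) = 0.1080 d⁻¹.

F/M ≈ 0.108 d⁻¹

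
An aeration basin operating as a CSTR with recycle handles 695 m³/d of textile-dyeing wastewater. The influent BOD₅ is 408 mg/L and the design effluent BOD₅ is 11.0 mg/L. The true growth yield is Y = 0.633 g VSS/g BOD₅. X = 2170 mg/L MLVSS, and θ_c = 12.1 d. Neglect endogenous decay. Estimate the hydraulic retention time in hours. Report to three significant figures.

τ ≈ 33.6 h

V·X = Y·Q·ΔS·θ_c gives V = 0.633 × 695 × (408 − 11.0) × 12.1 / 2170 = 973.9 m³.
τ = V/Q = 973.9/695 = 1.401 d, or 33.63 h.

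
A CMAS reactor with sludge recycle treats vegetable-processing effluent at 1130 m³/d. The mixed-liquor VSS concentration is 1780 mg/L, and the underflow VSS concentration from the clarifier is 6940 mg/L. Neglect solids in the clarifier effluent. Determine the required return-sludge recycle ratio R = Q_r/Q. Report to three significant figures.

R = Q_r/Q = X/(X_r − X) = 1780 / (6940 − 1780) = 0.3450.

R ≈ 0.345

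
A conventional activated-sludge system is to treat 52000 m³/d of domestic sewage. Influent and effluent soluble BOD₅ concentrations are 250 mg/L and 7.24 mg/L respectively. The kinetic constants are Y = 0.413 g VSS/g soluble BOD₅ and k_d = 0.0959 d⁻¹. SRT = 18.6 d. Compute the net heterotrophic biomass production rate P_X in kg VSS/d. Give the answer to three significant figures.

P_X ≈ 1870 kg VSS/d

The observed yield is Y_obs = Y/(1 + k_d·θ_c) = 0.413 / (1 + 0.0959 × 18.6) = 0.413 / 2.784 = 0.1484 g VSS per g soluble BOD₅ removed.
Mass of soluble BOD₅ removed per day: Q(S₀ − S) = 52000 × 242.8 g/m³ = 12624 kg/d.
P_X = Y_obs · Q(S₀ − S) = 0.1484 × 12624 = 1873 kg VSS/d.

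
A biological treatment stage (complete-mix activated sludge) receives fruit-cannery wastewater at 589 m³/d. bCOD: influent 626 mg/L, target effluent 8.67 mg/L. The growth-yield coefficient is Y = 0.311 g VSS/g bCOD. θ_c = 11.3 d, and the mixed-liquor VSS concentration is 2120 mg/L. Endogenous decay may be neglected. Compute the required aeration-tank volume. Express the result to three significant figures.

V ≈ 603 m³

With k_d = 0 the design equation reduces to V = Y Q (S₀−S) θ_c / X = 0.311 × 589 × (626 − 8.67) × 11.3 / 2120 = 602.7 m³.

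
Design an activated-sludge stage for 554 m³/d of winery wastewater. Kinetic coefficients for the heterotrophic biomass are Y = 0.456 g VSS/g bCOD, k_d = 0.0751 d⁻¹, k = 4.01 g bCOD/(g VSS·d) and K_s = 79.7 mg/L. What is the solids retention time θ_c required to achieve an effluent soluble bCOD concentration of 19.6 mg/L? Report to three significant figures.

From 1/θ_c = Y·k·S/(K_s + S) − k_d: Y·k·S/(K_s+S) = 0.456 × 4.01 × 19.6 / (79.7 + 19.6) = 0.3609 d⁻¹.
θ_c = 1/(μ − k_d) = 1/(0.3609 − 0.0751) = 1/0.2858 = 3.499 d.

θ_c ≈ 3.50 d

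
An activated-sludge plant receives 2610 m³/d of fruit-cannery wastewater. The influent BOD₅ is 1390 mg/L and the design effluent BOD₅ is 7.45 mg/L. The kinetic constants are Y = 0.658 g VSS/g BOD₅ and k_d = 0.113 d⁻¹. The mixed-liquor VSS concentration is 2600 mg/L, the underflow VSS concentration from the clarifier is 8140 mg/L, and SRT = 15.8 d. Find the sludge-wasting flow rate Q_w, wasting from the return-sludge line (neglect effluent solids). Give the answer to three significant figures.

Q_w ≈ 105 m³/d

Steady-state biomass mass balance: V·X·(1 + k_d·θ_c) = Y·Q·(S₀ − S)·θ_c, so V = 0.658 × 2610 × (1390 − 7.45) × 15.8 / [2600 × (1 + 0.113 × 15.8)] = 3.75×10^7 / 7242 = 5180 m³.
Wasting from the return line (neglecting effluent solids): Q_w = V·X / (θ_c·X_r) = 5180 × 2600 / (15.8 × 8140) = 104.7 m³/d.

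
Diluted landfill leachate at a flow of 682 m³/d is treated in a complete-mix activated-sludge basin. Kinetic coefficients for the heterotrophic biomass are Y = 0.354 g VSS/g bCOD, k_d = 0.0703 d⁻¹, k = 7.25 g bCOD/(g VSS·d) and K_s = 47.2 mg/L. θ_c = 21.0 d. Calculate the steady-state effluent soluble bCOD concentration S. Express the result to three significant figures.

From the Monod/SRT balance for a CMAS, S = K_s·(1+k_d θ_c)/[θ_c·(Y k − k_d) − 1] = 47.2 × (1 + 0.0703 × 21.0) / [21.0 × (0.354 × 7.25 − 0.0703) − 1] = 116.9 / 51.42 = 2.273 mg/L.

S ≈ 2.27 mg/L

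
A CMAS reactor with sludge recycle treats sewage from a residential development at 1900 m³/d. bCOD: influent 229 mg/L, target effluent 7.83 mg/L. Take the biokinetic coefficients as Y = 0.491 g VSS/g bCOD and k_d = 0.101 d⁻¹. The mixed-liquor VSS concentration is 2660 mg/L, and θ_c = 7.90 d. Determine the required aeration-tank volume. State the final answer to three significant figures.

Steady-state biomass mass balance: V·X·(1 + k_d·θ_c) = Y·Q·(S₀ − S)·θ_c, so V = 0.491 × 1900 × (229 − 7.83) × 7.90 / [2660 × (1 + 0.101 × 7.90)] = 1.63×10^6 / 4782 = 340.8 m³.

V ≈ 341 m³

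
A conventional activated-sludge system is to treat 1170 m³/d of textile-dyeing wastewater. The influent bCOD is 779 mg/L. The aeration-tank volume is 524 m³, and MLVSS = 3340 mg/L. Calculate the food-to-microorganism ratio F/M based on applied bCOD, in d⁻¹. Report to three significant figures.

F/M = Q·S₀ / (V·X) = 1170 × 779 / (524.0 × 3340) = 0.5208 g bCOD·(g VSS·d)⁻¹.

F/M ≈ 0.521 d⁻¹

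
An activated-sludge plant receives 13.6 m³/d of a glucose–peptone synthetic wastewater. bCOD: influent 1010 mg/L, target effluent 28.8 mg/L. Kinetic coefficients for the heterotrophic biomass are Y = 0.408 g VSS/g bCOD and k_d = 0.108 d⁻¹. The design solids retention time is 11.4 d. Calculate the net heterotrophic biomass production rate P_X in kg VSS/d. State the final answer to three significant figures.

P_X ≈ 2.44 kg VSS/d

Observed yield with endogenous decay: Y_obs = Y / (1 + k_d·θ_c) = 0.408 / (1 + 0.108 × 11.4) = 0.408 / 2.231 = 0.1829 g VSS/g bCOD.
Mass of bCOD removed per day: Q(S₀ − S) = 13.6 × 981.2 g/m³ = 13.34 kg/d.
Net biomass production P_X = Y_obs × Q·(S₀ − S) = 0.1829 × 13.34 = 2.440 kg VSS/d.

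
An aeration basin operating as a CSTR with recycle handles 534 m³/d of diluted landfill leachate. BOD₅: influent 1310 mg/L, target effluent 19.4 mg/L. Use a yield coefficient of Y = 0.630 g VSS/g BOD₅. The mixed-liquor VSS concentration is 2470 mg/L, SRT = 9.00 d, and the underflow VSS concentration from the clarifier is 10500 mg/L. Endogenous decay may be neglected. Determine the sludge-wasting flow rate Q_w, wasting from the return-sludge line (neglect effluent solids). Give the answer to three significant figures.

Q_w ≈ 41.4 m³/d

With k_d = 0 the design equation reduces to V = Y Q (S₀−S) θ_c / X = 0.630 × 534 × (1310 − 19.4) × 9.00 / 2470 = 1582 m³.
Wasting from the return line (neglecting effluent solids): Q_w = V·X / (θ_c·X_r) = 1582 × 2470 / (9.00 × 10500) = 41.35 m³/d.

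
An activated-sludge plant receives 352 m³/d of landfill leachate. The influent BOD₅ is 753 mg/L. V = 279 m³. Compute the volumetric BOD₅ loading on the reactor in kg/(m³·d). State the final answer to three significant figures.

L_v ≈ 0.950 kg BOD₅/(m³·d)

Applied BOD₅ load per unit volume = Q·S₀/V = (352 × 753/1000)/279.0 = 0.9500 kg BOD₅·m⁻³·d⁻¹.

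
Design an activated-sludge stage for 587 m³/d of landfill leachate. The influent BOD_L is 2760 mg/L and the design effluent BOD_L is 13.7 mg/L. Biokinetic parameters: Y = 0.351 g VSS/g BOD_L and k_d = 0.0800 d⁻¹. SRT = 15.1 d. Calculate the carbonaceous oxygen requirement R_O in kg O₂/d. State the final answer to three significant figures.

R_O ≈ 1250 kg O₂/d

Y_obs = Y / (1 + k_d θ_c) = 0.351 / (1 + 0.0800 × 15.1) = 0.351 / 2.208 = 0.1590.
Q·(S₀ − S) = 587 × (2760 − 13.7) × 10⁻³ = 1612 kg/d removed.
P_X = Y_obs·Q·(S₀ − S) = 0.1590 × 1612 = 256.3 kg VSS/d.
Carbonaceous O₂ demand = substrate oxidised − cell-mass equivalent = 1612 − 1.42 × 256.3 = 1248 kg O₂/d.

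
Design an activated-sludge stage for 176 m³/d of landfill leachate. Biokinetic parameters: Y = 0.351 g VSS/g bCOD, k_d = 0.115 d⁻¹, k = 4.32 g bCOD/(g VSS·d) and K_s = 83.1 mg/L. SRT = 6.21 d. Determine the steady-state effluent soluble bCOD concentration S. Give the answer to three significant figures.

S ≈ 18.5 mg/L

From the Monod/SRT balance for a CMAS, S = K_s·(1+k_d θ_c)/[θ_c·(Y k − k_d) − 1] = 83.1 × (1 + 0.115 × 6.21) / [6.21 × (0.351 × 4.32 − 0.115) − 1] = 142.4 / 7.702 = 18.49 mg/L.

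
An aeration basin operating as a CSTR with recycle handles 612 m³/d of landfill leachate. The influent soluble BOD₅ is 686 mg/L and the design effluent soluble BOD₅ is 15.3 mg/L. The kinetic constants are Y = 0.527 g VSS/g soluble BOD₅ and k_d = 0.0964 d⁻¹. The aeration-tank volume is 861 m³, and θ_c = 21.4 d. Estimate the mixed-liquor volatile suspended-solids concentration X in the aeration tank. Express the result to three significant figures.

From V·X·(1 + k_d·θ_c) = Y·Q·(S₀ − S)·θ_c: X = 0.527 × 612 × (686 − 15.3) × 21.4 / [861 × (1 + 0.0964 × 21.4)] = 1755 mg/L.

X ≈ 1760 mg/L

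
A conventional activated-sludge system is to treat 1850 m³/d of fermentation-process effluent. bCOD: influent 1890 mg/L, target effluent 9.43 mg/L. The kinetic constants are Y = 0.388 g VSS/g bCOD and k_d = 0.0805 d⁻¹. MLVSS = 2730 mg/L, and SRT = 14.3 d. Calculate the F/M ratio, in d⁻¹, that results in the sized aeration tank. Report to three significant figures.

F/M ≈ 0.390 d⁻¹

Steady-state biomass mass balance: V·X·(1 + k_d·θ_c) = Y·Q·(S₀ − S)·θ_c, so V = 0.388 × 1850 × (1890 − 9.43) × 14.3 / [2730 × (1 + 0.0805 × 14.3)] = 1.93×10^7 / 5873 = 3287 m³.
F/M = applied load / biomass = Q·S₀/(V·X) = 1850 × 1890 / (3287 × 2730) = 0.3897 d⁻¹.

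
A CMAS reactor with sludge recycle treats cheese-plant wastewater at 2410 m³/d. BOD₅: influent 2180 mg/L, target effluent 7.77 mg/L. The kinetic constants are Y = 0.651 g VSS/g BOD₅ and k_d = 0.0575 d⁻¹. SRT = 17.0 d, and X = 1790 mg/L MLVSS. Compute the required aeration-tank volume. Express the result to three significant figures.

V ≈ 16400 m³

Rearranging the biomass balance for a CMAS with decay, V = Y·Q·ΔS·θ_c / [X·(1+k_d θ_c)] = 0.651 × 2410 × (2180 − 7.77) × 17.0 / [1790 × (1 + 0.0575 × 17.0)] = 5.79×10^7 / 3540 = 16368 m³.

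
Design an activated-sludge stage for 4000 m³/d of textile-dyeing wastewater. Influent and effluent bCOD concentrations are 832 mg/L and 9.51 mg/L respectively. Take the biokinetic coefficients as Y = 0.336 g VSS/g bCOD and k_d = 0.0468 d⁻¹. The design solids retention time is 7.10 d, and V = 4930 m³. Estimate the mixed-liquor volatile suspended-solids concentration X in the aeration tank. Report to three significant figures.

X = Y·Q·ΔS·θ_c / [V·(1 + k_d θ_c)] = 0.336 × 4000 × (832 − 9.51) × 7.10 / [4930 × (1 + 0.0468 × 7.10)] = 1195 mg/L.

X ≈ 1190 mg/L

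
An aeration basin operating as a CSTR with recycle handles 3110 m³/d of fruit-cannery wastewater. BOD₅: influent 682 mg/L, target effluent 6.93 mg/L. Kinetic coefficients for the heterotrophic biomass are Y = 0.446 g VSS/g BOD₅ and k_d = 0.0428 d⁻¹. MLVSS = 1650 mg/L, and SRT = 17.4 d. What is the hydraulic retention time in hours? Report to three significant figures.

τ ≈ 43.7 h

From the SRT design equation V = Y Q (S₀−S) θ_c / [X (1 + k_d θ_c)] = 0.446 × 3110 × (682 − 6.93) × 17.4 / [1650 × (1 + 0.0428 × 17.4)] = 1.63×10^7 / 2879 = 5660 m³.
Hydraulic retention time τ = V/Q = 5660 / 3110 = 1.820 d = 43.68 h.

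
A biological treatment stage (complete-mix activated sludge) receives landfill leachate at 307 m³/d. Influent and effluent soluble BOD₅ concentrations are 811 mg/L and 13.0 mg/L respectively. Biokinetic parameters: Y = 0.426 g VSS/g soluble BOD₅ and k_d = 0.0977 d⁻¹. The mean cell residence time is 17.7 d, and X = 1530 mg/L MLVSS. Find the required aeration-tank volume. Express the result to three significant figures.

V ≈ 442 m³

Rearranging the biomass balance for a CMAS with decay, V = Y·Q·ΔS·θ_c / [X·(1+k_d θ_c)] = 0.426 × 307 × (811 − 13.0) × 17.7 / [1530 × (1 + 0.0977 × 17.7)] = 1.85×10^6 / 4176 = 442.4 m³.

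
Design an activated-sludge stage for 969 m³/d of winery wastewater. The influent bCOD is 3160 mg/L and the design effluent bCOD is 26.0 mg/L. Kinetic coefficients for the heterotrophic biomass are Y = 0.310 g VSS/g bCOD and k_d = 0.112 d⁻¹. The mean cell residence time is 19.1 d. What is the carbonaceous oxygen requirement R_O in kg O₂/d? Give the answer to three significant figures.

R_O ≈ 2610 kg O₂/d

Y_obs = Y / (1 + k_d θ_c) = 0.310 / (1 + 0.112 × 19.1) = 0.310 / 3.139 = 0.09875.
Q·(S₀ − S) = 969 × (3160 − 26.0) × 10⁻³ = 3037 kg/d removed.
Biomass synthesised: P_X = Y_obs × 3037 = 299.9 kg VSS/d.
Carbonaceous O₂ demand = substrate oxidised − cell-mass equivalent = 3037 − 1.42 × 299.9 = 2611 kg O₂/d.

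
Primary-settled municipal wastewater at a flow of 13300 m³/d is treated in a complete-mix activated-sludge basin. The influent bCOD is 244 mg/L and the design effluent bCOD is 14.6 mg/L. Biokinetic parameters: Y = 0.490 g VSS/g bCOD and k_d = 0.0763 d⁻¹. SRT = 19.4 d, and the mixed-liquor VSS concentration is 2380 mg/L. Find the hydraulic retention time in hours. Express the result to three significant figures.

τ ≈ 8.87 h

From the SRT design equation V = Y Q (S₀−S) θ_c / [X (1 + k_d θ_c)] = 0.490 × 13300 × (244 − 14.6) × 19.4 / [2380 × (1 + 0.0763 × 19.4)] = 2.9×10^7 / 5903 = 4913 m³.
τ = V/Q = 4913/13300 = 0.3694 d, or 8.866 h.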